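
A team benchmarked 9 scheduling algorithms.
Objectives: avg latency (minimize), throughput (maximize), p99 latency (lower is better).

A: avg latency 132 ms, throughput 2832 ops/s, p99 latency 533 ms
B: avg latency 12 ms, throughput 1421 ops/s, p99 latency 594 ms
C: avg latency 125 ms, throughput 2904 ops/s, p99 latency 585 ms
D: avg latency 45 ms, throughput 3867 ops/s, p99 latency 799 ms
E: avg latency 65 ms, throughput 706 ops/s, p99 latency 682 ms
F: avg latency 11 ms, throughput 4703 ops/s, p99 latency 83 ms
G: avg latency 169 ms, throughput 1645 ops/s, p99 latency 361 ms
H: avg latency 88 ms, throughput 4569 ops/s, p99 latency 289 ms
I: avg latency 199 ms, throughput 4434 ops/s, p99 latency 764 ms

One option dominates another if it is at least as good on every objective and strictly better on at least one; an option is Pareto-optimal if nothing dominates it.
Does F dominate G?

F vs G: avg latency 11≤169, throughput 4703≥1645, p99 latency 83≤361 — F is at least as good on every objective with at least one strict improvement.

Yes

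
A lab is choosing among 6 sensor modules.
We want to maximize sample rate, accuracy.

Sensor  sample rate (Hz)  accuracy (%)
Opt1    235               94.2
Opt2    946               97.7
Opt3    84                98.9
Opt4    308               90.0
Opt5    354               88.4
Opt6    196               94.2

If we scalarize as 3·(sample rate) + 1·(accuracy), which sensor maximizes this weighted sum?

Opt1: 3·235 + 1·94.2 = 799.2
Opt2: 3·946 + 1·97.7 = 2935.7
Opt3: 3·84 + 1·98.9 = 350.9
Opt4: 3·308 + 1·90.0 = 1014.0
Opt5: 3·354 + 1·88.4 = 1150.4
Opt6: 3·196 + 1·94.2 = 682.2
Highest: Opt2 at 2935.7.

Opt2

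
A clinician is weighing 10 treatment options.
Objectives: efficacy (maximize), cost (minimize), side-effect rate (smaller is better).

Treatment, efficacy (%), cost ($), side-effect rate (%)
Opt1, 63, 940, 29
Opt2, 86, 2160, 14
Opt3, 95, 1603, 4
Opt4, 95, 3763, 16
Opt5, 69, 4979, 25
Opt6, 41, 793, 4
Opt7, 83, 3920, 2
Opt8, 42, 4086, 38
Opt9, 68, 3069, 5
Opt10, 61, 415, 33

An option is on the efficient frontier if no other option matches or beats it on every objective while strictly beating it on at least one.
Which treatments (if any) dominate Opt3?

none

Opt1: worse on efficacy (63 vs 95).
Opt2: worse on efficacy (86 vs 95).
Opt4: worse on cost (3763 vs 1603).
Opt5: worse on efficacy (69 vs 95).
Opt6: worse on efficacy (41 vs 95).
Opt7: worse on efficacy (83 vs 95).
Opt8: worse on efficacy (42 vs 95).
Opt9: worse on efficacy (68 vs 95).
Opt10: worse on efficacy (61 vs 95).
No option dominates Opt3.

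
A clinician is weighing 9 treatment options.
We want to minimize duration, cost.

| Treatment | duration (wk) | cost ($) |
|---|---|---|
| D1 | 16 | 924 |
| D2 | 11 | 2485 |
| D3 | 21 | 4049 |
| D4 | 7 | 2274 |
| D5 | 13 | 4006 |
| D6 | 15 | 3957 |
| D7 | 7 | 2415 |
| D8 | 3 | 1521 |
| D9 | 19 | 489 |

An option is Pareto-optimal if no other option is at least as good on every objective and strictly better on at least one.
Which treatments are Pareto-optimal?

D1, D8, D9

D1: not dominated.
D2: dominated by D4 (duration 7≤11, cost 2274≤2485).
D3: dominated by D1 (duration 16≤21, cost 924≤4049).
D4: dominated by D8 (duration 3≤7, cost 1521≤2274).
D5: dominated by D2 (duration 11≤13, cost 2485≤4006).
D6: dominated by D2 (duration 11≤15, cost 2485≤3957).
D7: dominated by D4 (duration 7≤7, cost 2274≤2415).
D8: not dominated (best duration).
D9: not dominated (best cost).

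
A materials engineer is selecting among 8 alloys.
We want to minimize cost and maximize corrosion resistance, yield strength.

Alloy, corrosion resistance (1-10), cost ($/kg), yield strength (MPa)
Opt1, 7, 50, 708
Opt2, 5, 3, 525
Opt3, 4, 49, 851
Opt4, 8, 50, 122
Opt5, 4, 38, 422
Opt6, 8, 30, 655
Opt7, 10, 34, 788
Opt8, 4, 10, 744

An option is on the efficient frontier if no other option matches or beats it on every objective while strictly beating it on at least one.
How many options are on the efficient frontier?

Opt1: dominated by Opt7 (corrosion resistance 10≥7, cost 34≤50, yield strength 788≥708).
Opt2: not dominated (best cost).
Opt3: not dominated (best yield strength).
Opt4: dominated by Opt6 (corrosion resistance 8≥8, cost 30≤50, yield strength 655≥122).
Opt5: dominated by Opt2 (corrosion resistance 5≥4, cost 3≤38, yield strength 525≥422).
Opt6: not dominated.
Opt7: not dominated (best corrosion resistance).
Opt8: not dominated.
Pareto-optimal: Opt2, Opt3, Opt6, Opt7, Opt8 → 5.

5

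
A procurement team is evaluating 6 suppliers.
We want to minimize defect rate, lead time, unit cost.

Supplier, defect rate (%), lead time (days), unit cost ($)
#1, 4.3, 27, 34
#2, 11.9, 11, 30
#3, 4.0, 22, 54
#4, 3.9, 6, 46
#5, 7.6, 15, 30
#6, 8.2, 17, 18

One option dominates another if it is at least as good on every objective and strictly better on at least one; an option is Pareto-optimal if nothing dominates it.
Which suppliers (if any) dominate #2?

#1: worse on lead time (27 vs 11).
#3: worse on lead time (22 vs 11).
#4: worse on unit cost (46 vs 30).
#5: worse on lead time (15 vs 11).
#6: worse on lead time (17 vs 11).
No option dominates #2.

none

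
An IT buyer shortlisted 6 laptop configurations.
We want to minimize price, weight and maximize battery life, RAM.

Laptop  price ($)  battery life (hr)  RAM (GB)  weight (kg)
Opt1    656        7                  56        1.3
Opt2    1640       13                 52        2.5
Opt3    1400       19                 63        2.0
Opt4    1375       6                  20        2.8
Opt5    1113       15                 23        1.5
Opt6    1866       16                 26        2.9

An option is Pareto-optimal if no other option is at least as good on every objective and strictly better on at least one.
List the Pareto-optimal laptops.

Opt1, Opt3, Opt5

Opt1: not dominated (best price).
Opt2: dominated by Opt3 (price 1400≤1640, battery life 19≥13, RAM 63≥52, weight 2.0≤2.5).
Opt3: not dominated (best battery life).
Opt4: dominated by Opt1 (price 656≤1375, battery life 7≥6, RAM 56≥20, weight 1.3≤2.8).
Opt5: not dominated.
Opt6: dominated by Opt3 (price 1400≤1866, battery life 19≥16, RAM 63≥26, weight 2.0≤2.9).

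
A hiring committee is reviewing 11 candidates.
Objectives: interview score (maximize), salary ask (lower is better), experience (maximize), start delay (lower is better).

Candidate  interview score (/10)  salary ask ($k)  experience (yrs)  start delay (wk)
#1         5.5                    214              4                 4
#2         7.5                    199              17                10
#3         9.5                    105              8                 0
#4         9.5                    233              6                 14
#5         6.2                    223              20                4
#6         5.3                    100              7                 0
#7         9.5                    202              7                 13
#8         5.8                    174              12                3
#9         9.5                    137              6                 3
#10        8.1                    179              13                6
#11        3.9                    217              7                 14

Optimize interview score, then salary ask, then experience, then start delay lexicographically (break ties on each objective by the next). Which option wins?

First maximize interview score: best is 9.5, kept {#3, #4, #7, #9}.
Then minimize salary ask: best is 105, kept {#3}.

#3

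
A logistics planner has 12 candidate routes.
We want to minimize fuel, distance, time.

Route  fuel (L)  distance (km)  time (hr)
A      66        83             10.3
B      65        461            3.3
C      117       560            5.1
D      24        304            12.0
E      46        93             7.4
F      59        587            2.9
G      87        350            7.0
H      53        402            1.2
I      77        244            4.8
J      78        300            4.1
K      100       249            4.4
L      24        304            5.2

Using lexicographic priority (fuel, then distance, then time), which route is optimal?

L

First minimize fuel: best is 24, kept {D, L}.
Then minimize distance: best is 304, kept {D, L}.
Then minimize time: best is 5.2, kept {L}.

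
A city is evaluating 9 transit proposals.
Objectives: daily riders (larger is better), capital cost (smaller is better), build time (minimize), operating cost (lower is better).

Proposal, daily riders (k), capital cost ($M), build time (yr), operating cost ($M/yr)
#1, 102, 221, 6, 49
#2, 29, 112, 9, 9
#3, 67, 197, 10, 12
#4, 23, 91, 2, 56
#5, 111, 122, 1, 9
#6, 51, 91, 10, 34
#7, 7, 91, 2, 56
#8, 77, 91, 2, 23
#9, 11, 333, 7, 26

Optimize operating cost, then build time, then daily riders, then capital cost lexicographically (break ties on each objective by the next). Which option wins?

#5

First minimize operating cost: best is 9, kept {#2, #5}.
Then minimize build time: best is 1, kept {#5}.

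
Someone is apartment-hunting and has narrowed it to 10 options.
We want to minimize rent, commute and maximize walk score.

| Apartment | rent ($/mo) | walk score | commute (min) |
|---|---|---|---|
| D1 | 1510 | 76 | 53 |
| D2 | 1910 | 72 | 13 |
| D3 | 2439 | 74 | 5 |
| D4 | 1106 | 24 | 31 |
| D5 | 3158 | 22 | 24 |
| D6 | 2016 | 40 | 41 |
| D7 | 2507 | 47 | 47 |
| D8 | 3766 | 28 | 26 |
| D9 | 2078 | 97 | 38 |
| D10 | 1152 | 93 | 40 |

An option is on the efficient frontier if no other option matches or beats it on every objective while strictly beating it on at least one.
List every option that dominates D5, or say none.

D2, D3

D2: rent 1910≤3158, walk score 72≥22, commute 13≤24 — dominates D5.
D3: rent 2439≤3158, walk score 74≥22, commute 5≤24 — dominates D5.
Others (D1, D4, D6, D7, D8, D9, D10) are each worse than D5 on at least one objective.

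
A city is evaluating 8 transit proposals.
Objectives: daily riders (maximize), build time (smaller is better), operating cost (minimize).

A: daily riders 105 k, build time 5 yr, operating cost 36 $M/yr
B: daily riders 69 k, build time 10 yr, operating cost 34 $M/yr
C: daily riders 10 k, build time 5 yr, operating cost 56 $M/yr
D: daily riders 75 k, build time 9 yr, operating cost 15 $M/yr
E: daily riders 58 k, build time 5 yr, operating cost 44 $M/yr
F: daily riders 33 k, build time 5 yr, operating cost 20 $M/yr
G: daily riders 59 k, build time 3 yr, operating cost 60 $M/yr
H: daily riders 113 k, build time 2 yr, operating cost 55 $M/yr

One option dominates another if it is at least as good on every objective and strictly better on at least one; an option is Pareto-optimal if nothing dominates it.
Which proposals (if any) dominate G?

H

H: daily riders 113≥59, build time 2≤3, operating cost 55≤60 — dominates G.
Others (A, B, C, D, E, F) are each worse than G on at least one objective.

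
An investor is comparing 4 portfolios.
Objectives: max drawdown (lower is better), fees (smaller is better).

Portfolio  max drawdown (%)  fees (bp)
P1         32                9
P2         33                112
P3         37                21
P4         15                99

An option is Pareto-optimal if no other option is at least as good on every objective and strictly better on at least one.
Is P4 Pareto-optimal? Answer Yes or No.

Yes

P1: worse on max drawdown (32 vs 15).
P2: worse on max drawdown (33 vs 15).
P3: worse on max drawdown (37 vs 15).
No option is at least as good as P4 on every objective and strictly better on one.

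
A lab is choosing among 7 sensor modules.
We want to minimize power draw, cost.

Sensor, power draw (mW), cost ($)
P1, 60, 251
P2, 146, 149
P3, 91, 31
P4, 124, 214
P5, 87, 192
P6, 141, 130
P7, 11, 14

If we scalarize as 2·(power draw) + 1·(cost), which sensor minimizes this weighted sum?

P1: 2·60 + 1·251 = 371
P2: 2·146 + 1·149 = 441
P3: 2·91 + 1·31 = 213
P4: 2·124 + 1·214 = 462
P5: 2·87 + 1·192 = 366
P6: 2·141 + 1·130 = 412
P7: 2·11 + 1·14 = 36
Lowest: P7 at 36.

P7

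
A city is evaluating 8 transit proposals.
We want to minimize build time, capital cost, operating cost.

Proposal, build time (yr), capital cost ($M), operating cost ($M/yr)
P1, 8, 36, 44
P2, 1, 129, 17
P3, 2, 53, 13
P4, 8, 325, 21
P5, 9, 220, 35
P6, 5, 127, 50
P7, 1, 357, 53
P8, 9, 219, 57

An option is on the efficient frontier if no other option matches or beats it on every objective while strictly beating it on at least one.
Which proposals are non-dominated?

P1: not dominated (best capital cost).
P2: not dominated.
P3: not dominated (best operating cost).
P4: dominated by P2 (build time 1≤8, capital cost 129≤325, operating cost 17≤21).
P5: dominated by P2 (build time 1≤9, capital cost 129≤220, operating cost 17≤35).
P6: dominated by P3 (build time 2≤5, capital cost 53≤127, operating cost 13≤50).
P7: dominated by P2 (build time 1≤1, capital cost 129≤357, operating cost 17≤53).
P8: dominated by P1 (build time 8≤9, capital cost 36≤219, operating cost 44≤57).

P1, P2, P3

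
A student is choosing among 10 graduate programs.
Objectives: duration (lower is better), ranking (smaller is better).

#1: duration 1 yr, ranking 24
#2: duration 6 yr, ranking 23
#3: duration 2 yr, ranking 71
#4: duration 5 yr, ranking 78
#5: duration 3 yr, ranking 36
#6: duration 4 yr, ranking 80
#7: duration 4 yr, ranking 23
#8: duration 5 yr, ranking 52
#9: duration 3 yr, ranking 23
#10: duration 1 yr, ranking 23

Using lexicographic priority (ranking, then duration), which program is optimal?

#10

First minimize ranking: best is 23, kept {#2, #7, #9, #10}.
Then minimize duration: best is 1, kept {#10}.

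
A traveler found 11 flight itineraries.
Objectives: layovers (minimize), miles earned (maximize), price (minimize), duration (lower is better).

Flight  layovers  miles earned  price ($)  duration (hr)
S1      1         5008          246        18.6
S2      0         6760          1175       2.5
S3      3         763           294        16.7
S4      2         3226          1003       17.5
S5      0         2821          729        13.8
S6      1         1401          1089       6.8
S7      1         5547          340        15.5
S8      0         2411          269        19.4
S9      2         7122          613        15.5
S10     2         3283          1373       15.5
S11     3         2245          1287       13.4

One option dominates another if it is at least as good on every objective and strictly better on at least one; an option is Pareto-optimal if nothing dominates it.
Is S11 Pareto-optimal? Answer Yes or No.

S2 vs S11: layovers 0≤3, miles earned 6760≥2245, price 1175≤1287, duration 2.5≤13.4 — S2 is at least as good on every objective and strictly better on at least one, so S2 dominates S11.

No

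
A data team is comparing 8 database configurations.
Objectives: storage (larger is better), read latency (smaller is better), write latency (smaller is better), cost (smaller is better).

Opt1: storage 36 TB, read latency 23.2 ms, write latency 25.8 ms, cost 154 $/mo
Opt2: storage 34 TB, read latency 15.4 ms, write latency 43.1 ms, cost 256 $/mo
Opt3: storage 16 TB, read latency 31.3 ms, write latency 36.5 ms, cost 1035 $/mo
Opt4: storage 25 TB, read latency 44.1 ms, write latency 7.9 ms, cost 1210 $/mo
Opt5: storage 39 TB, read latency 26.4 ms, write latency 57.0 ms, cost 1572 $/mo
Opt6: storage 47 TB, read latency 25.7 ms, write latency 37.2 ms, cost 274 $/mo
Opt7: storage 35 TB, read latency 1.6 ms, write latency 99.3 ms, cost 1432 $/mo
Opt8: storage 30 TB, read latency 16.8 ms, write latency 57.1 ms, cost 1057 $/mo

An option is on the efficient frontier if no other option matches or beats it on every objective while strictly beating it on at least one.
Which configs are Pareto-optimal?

Opt1: not dominated (best cost).
Opt2: not dominated.
Opt3: dominated by Opt1 (storage 36≥16, read latency 23.2≤31.3, write latency 25.8≤36.5, cost 154≤1035).
Opt4: not dominated (best write latency).
Opt5: dominated by Opt6 (storage 47≥39, read latency 25.7≤26.4, write latency 37.2≤57.0, cost 274≤1572).
Opt6: not dominated (best storage).
Opt7: not dominated (best read latency).
Opt8: dominated by Opt2 (storage 34≥30, read latency 15.4≤16.8, write latency 43.1≤57.1, cost 256≤1057).

Opt1, Opt2, Opt4, Opt6, Opt7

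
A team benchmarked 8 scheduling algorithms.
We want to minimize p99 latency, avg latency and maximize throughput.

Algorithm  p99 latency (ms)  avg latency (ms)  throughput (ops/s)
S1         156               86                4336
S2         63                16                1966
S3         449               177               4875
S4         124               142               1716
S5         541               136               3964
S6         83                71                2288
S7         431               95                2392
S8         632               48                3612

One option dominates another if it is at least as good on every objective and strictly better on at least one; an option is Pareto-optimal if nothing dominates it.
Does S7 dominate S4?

S7 vs S4: S7 is worse on p99 latency (431 vs 124), so it does not dominate S4.

No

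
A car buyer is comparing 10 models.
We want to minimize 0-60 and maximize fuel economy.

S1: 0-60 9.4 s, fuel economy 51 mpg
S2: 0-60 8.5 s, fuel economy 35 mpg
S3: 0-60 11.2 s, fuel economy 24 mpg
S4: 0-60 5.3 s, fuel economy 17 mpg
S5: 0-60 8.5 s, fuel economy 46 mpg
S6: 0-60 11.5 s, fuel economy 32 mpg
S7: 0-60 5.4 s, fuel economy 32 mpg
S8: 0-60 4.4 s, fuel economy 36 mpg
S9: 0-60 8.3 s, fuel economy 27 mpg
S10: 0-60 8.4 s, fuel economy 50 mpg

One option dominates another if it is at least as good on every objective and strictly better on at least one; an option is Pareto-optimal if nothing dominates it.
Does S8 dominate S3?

Yes

S8 vs S3: 0-60 4.4≤11.2, fuel economy 36≥24 — S8 is at least as good on every objective with at least one strict improvement.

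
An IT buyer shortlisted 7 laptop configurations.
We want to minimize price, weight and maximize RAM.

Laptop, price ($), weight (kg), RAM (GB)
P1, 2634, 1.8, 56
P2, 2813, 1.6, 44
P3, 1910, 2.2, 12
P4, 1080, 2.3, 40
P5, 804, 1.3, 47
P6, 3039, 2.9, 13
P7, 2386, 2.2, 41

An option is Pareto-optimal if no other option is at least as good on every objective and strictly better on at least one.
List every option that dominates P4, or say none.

P5: price 804≤1080, weight 1.3≤2.3, RAM 47≥40 — dominates P4.
Others (P1, P2, P3, P6, P7) are each worse than P4 on at least one objective.

P5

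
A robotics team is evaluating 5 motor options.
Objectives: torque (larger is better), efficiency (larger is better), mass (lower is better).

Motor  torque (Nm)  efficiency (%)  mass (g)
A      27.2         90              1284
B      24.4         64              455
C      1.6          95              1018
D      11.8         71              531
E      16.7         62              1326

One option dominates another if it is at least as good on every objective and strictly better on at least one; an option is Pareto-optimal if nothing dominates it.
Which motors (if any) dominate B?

A: worse on mass (1284 vs 455).
C: worse on torque (1.6 vs 24.4).
D: worse on torque (11.8 vs 24.4).
E: worse on torque (16.7 vs 24.4).
No option dominates B.

none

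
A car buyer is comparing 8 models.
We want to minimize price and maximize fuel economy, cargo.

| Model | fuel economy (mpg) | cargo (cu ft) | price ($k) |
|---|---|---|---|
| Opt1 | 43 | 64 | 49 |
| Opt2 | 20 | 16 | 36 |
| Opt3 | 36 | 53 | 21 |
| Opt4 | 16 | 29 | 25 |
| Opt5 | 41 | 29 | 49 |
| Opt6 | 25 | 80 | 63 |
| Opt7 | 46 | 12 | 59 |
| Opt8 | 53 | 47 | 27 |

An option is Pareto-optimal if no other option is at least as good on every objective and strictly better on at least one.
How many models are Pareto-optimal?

Opt1: not dominated.
Opt2: dominated by Opt3 (fuel economy 36≥20, cargo 53≥16, price 21≤36).
Opt3: not dominated (best price).
Opt4: dominated by Opt3 (fuel economy 36≥16, cargo 53≥29, price 21≤25).
Opt5: dominated by Opt1 (fuel economy 43≥41, cargo 64≥29, price 49≤49).
Opt6: not dominated (best cargo).
Opt7: dominated by Opt8 (fuel economy 53≥46, cargo 47≥12, price 27≤59).
Opt8: not dominated (best fuel economy).
Pareto-optimal: Opt1, Opt3, Opt6, Opt8 → 4.

4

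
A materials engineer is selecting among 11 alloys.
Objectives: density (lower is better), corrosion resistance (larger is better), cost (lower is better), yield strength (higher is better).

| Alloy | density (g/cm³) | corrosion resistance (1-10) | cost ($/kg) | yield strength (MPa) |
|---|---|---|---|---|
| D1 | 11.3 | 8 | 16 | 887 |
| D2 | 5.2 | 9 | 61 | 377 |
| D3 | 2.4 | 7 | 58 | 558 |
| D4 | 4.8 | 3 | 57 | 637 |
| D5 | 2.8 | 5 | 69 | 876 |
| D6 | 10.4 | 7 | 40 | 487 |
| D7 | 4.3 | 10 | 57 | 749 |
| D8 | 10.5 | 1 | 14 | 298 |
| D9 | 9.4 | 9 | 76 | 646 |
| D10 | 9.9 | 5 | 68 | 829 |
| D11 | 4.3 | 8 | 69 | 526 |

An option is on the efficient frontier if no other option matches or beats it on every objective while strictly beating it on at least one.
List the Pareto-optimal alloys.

D1, D3, D5, D6, D7, D8, D10

D1: not dominated (best yield strength).
D2: dominated by D7 (density 4.3≤5.2, corrosion resistance 10≥9, cost 57≤61, yield strength 749≥377).
D3: not dominated (best density).
D4: dominated by D7 (density 4.3≤4.8, corrosion resistance 10≥3, cost 57≤57, yield strength 749≥637).
D5: not dominated.
D6: not dominated.
D7: not dominated (best corrosion resistance).
D8: not dominated (best cost).
D9: dominated by D7 (density 4.3≤9.4, corrosion resistance 10≥9, cost 57≤76, yield strength 749≥646).
D10: not dominated.
D11: dominated by D7 (density 4.3≤4.3, corrosion resistance 10≥8, cost 57≤69, yield strength 749≥526).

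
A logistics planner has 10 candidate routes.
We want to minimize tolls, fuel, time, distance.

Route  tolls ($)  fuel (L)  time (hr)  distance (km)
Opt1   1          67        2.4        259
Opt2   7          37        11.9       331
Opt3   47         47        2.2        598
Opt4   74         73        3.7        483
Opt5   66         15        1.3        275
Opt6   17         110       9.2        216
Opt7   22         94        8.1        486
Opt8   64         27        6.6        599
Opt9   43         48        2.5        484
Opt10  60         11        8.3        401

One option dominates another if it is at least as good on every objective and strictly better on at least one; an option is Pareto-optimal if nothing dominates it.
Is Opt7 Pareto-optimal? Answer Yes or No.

No

Opt1 vs Opt7: tolls 1≤22, fuel 67≤94, time 2.4≤8.1, distance 259≤486 — Opt1 is at least as good on every objective and strictly better on at least one, so Opt1 dominates Opt7.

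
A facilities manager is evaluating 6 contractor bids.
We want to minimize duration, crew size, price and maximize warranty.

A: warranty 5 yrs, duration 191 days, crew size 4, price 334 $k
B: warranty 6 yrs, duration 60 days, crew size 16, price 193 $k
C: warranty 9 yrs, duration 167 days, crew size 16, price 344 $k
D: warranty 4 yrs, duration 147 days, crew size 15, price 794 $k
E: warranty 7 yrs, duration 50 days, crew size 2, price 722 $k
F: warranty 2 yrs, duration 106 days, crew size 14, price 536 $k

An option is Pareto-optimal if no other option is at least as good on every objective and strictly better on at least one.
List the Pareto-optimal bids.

A: not dominated.
B: not dominated (best price).
C: not dominated (best warranty).
D: dominated by E (warranty 7≥4, duration 50≤147, crew size 2≤15, price 722≤794).
E: not dominated (best duration).
F: not dominated.

A, B, C, E, F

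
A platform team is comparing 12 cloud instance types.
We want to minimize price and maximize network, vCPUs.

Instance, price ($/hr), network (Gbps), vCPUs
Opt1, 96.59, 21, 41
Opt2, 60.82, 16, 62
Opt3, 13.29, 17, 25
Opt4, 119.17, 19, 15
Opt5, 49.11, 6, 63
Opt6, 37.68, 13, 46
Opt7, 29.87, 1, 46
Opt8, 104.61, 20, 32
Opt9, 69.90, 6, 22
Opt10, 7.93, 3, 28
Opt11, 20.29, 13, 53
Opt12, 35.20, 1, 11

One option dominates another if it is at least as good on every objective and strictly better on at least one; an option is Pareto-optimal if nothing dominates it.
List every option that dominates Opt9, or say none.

Opt2, Opt3, Opt5, Opt6, Opt11

Opt2: price 60.82≤69.90, network 16≥6, vCPUs 62≥22 — dominates Opt9.
Opt3: price 13.29≤69.90, network 17≥6, vCPUs 25≥22 — dominates Opt9.
Opt5: price 49.11≤69.90, network 6≥6, vCPUs 63≥22 — dominates Opt9.
Opt6: price 37.68≤69.90, network 13≥6, vCPUs 46≥22 — dominates Opt9.
Opt11: price 20.29≤69.90, network 13≥6, vCPUs 53≥22 — dominates Opt9.
Others (Opt1, Opt4, Opt7, Opt8, Opt10, Opt12) are each worse than Opt9 on at least one objective.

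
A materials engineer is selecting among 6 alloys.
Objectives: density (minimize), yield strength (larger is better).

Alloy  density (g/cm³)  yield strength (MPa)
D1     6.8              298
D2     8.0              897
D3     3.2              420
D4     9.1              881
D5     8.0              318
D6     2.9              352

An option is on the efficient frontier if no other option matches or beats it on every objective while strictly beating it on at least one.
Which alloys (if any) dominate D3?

none

D1: worse on density (6.8 vs 3.2).
D2: worse on density (8.0 vs 3.2).
D4: worse on density (9.1 vs 3.2).
D5: worse on density (8.0 vs 3.2).
D6: worse on yield strength (352 vs 420).
No option dominates D3.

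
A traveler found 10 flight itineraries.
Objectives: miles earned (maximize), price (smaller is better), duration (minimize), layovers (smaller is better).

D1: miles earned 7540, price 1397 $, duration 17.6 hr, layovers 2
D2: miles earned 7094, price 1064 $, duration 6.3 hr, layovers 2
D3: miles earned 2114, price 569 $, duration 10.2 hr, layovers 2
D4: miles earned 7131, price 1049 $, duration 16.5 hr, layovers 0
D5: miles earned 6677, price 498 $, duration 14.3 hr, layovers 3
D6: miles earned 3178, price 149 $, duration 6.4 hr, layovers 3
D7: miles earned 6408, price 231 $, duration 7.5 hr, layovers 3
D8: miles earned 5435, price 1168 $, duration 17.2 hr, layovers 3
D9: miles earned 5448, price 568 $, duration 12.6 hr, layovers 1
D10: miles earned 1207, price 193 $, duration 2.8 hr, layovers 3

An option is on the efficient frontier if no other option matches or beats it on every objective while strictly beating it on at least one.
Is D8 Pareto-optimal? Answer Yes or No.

D2 vs D8: miles earned 7094≥5435, price 1064≤1168, duration 6.3≤17.2, layovers 2≤3 — D2 is at least as good on every objective and strictly better on at least one, so D2 dominates D8.

No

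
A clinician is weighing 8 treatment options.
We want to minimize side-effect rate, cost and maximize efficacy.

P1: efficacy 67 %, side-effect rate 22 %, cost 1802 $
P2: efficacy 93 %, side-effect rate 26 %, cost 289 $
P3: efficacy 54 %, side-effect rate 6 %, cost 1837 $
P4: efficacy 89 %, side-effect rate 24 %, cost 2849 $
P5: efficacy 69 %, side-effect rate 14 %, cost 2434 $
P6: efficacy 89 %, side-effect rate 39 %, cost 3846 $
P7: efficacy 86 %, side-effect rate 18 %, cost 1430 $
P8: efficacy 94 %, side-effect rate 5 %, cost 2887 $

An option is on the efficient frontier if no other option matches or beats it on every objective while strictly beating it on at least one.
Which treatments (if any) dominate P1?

P7

P7: efficacy 86≥67, side-effect rate 18≤22, cost 1430≤1802 — dominates P1.
Others (P2, P3, P4, P5, P6, P8) are each worse than P1 on at least one objective.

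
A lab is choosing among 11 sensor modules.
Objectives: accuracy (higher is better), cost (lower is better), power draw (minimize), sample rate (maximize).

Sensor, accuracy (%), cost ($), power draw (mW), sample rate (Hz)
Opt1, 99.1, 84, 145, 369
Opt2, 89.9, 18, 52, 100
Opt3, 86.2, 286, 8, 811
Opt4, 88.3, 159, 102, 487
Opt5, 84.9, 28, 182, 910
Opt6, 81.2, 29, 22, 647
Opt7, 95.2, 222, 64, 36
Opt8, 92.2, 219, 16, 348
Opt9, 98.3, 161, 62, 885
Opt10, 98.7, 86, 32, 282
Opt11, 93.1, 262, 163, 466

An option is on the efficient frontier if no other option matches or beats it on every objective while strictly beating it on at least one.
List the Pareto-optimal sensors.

Opt1, Opt2, Opt3, Opt4, Opt5, Opt6, Opt8, Opt9, Opt10

Opt1: not dominated (best accuracy).
Opt2: not dominated (best cost).
Opt3: not dominated (best power draw).
Opt4: not dominated.
Opt5: not dominated (best sample rate).
Opt6: not dominated.
Opt7: dominated by Opt9 (accuracy 98.3≥95.2, cost 161≤222, power draw 62≤64, sample rate 885≥36).
Opt8: not dominated.
Opt9: not dominated.
Opt10: not dominated.
Opt11: dominated by Opt9 (accuracy 98.3≥93.1, cost 161≤262, power draw 62≤163, sample rate 885≥466).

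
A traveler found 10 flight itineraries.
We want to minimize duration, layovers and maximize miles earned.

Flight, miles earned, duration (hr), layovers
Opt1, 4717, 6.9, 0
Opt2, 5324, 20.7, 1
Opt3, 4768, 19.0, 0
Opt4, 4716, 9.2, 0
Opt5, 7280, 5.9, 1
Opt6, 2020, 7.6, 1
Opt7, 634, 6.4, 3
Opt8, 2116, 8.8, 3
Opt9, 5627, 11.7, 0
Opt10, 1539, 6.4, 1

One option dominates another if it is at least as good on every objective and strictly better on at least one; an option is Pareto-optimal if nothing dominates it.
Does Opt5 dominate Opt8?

Yes

Opt5 vs Opt8: miles earned 7280≥2116, duration 5.9≤8.8, layovers 1≤3 — Opt5 is at least as good on every objective with at least one strict improvement.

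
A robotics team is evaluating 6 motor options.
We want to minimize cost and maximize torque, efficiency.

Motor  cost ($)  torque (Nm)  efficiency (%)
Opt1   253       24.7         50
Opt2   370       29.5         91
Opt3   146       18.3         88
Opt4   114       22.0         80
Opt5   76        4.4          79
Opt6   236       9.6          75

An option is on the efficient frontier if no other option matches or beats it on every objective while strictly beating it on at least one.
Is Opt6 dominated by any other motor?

Yes

Opt3 vs Opt6: cost 146≤236, torque 18.3≥9.6, efficiency 88≥75 — Opt3 is at least as good on every objective and strictly better on at least one, so Opt3 dominates Opt6.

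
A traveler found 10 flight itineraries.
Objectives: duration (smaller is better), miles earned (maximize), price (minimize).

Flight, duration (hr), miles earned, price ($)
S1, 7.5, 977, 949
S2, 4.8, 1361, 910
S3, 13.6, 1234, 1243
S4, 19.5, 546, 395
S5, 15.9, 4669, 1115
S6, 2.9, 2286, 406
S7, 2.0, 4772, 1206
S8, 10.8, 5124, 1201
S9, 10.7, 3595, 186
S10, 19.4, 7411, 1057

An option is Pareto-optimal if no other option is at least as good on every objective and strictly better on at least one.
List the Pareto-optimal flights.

S5, S6, S7, S8, S9, S10

S1: dominated by S2 (duration 4.8≤7.5, miles earned 1361≥977, price 910≤949).
S2: dominated by S6 (duration 2.9≤4.8, miles earned 2286≥1361, price 406≤910).
S3: dominated by S2 (duration 4.8≤13.6, miles earned 1361≥1234, price 910≤1243).
S4: dominated by S9 (duration 10.7≤19.5, miles earned 3595≥546, price 186≤395).
S5: not dominated.
S6: not dominated.
S7: not dominated (best duration).
S8: not dominated.
S9: not dominated (best price).
S10: not dominated (best miles earned).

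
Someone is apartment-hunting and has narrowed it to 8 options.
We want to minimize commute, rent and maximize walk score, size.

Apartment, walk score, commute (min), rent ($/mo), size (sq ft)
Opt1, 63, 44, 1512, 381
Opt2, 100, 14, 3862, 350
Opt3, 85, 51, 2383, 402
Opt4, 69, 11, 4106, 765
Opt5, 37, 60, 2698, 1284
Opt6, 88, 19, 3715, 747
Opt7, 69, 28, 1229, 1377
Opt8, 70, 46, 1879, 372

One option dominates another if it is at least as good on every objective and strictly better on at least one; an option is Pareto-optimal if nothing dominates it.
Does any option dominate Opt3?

Opt1: worse on walk score (63 vs 85).
Opt2: worse on rent (3862 vs 2383).
Opt4: worse on walk score (69 vs 85).
Opt5: worse on walk score (37 vs 85).
Opt6: worse on rent (3715 vs 2383).
Opt7: worse on walk score (69 vs 85).
Opt8: worse on walk score (70 vs 85).
No option is at least as good as Opt3 on every objective and strictly better on one.

No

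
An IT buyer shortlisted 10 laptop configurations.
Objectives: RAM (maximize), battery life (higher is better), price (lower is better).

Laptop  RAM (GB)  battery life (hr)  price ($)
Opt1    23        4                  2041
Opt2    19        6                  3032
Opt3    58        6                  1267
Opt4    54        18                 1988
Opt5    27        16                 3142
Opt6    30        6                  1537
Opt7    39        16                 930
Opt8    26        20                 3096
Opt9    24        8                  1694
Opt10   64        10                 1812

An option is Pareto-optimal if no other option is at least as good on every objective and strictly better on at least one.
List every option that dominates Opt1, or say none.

Opt3, Opt4, Opt6, Opt7, Opt9, Opt10

Opt3: RAM 58≥23, battery life 6≥4, price 1267≤2041 — dominates Opt1.
Opt4: RAM 54≥23, battery life 18≥4, price 1988≤2041 — dominates Opt1.
Opt6: RAM 30≥23, battery life 6≥4, price 1537≤2041 — dominates Opt1.
Opt7: RAM 39≥23, battery life 16≥4, price 930≤2041 — dominates Opt1.
Opt9: RAM 24≥23, battery life 8≥4, price 1694≤2041 — dominates Opt1.
Opt10: RAM 64≥23, battery life 10≥4, price 1812≤2041 — dominates Opt1.
Others (Opt2, Opt5, Opt8) are each worse than Opt1 on at least one objective.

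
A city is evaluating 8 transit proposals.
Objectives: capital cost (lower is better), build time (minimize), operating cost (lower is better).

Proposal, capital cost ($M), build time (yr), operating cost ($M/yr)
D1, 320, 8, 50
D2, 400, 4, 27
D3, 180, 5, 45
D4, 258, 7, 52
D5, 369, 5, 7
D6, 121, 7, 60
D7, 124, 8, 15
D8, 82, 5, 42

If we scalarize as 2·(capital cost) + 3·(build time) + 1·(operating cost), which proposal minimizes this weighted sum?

D8

D1: 2·320 + 3·8 + 1·50 = 714
D2: 2·400 + 3·4 + 1·27 = 839
D3: 2·180 + 3·5 + 1·45 = 420
D4: 2·258 + 3·7 + 1·52 = 589
D5: 2·369 + 3·5 + 1·7 = 760
D6: 2·121 + 3·7 + 1·60 = 323
D7: 2·124 + 3·8 + 1·15 = 287
D8: 2·82 + 3·5 + 1·42 = 221
Lowest: D8 at 221.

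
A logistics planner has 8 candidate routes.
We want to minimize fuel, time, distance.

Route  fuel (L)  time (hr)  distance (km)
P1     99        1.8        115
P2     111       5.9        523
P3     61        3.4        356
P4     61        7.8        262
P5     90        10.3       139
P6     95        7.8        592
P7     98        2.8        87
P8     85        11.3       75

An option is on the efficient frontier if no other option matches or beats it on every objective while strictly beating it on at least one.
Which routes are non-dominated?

P1: not dominated (best time).
P2: dominated by P1 (fuel 99≤111, time 1.8≤5.9, distance 115≤523).
P3: not dominated.
P4: not dominated.
P5: not dominated.
P6: dominated by P3 (fuel 61≤95, time 3.4≤7.8, distance 356≤592).
P7: not dominated.
P8: not dominated (best distance).

P1, P3, P4, P5, P7, P8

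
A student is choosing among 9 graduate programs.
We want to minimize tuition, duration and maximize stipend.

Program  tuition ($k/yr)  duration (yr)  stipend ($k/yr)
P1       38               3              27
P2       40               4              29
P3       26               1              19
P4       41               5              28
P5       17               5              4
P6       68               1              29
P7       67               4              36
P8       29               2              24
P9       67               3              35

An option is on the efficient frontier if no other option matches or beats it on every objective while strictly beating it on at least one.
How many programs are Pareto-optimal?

8

P1: not dominated.
P2: not dominated.
P3: not dominated.
P4: dominated by P2 (tuition 40≤41, duration 4≤5, stipend 29≥28).
P5: not dominated (best tuition).
P6: not dominated.
P7: not dominated (best stipend).
P8: not dominated.
P9: not dominated.
Pareto-optimal: P1, P2, P3, P5, P6, P7, P8, P9 → 8.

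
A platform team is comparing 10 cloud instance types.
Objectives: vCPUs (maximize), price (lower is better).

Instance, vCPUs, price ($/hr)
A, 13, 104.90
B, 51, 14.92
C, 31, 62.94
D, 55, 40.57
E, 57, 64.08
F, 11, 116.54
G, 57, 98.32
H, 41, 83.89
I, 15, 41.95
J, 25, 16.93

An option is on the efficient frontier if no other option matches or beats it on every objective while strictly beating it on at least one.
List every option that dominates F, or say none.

A: vCPUs 13≥11, price 104.90≤116.54 — dominates F.
B: vCPUs 51≥11, price 14.92≤116.54 — dominates F.
C: vCPUs 31≥11, price 62.94≤116.54 — dominates F.
D: vCPUs 55≥11, price 40.57≤116.54 — dominates F.
E: vCPUs 57≥11, price 64.08≤116.54 — dominates F.
G: vCPUs 57≥11, price 98.32≤116.54 — dominates F.
H: vCPUs 41≥11, price 83.89≤116.54 — dominates F.
I: vCPUs 15≥11, price 41.95≤116.54 — dominates F.
J: vCPUs 25≥11, price 16.93≤116.54 — dominates F.

A, B, C, D, E, G, H, I, J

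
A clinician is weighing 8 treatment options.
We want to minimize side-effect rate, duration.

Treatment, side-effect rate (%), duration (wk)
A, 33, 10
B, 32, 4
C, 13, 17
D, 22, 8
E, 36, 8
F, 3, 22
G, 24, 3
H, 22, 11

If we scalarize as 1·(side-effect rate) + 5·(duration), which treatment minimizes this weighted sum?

A: 1·33 + 5·10 = 83
B: 1·32 + 5·4 = 52
C: 1·13 + 5·17 = 98
D: 1·22 + 5·8 = 62
E: 1·36 + 5·8 = 76
F: 1·3 + 5·22 = 113
G: 1·24 + 5·3 = 39
H: 1·22 + 5·11 = 77
Lowest: G at 39.

G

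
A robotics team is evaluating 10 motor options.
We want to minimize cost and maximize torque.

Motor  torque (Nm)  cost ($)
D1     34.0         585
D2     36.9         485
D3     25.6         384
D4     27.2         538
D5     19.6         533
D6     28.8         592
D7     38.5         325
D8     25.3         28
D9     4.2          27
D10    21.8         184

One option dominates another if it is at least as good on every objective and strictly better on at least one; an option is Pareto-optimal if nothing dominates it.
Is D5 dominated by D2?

Yes

D2 vs D5: torque 36.9≥19.6, cost 485≤533 — D2 is at least as good on every objective with at least one strict improvement.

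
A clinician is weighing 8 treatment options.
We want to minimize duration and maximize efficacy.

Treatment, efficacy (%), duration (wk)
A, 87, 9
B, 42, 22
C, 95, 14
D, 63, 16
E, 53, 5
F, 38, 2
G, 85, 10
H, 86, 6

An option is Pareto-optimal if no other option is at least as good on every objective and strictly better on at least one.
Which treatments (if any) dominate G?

A: efficacy 87≥85, duration 9≤10 — dominates G.
H: efficacy 86≥85, duration 6≤10 — dominates G.
Others (B, C, D, E, F) are each worse than G on at least one objective.

A, H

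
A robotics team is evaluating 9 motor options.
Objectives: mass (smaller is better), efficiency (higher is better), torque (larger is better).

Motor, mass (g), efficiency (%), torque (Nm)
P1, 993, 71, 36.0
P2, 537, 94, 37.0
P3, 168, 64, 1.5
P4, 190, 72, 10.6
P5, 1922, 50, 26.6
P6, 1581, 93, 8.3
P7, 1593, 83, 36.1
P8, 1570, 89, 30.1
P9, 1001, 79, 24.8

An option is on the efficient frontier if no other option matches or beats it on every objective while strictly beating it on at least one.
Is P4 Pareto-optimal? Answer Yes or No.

P1: worse on mass (993 vs 190).
P2: worse on mass (537 vs 190).
P3: worse on efficiency (64 vs 72).
P5: worse on mass (1922 vs 190).
P6: worse on mass (1581 vs 190).
P7: worse on mass (1593 vs 190).
P8: worse on mass (1570 vs 190).
P9: worse on mass (1001 vs 190).
No option is at least as good as P4 on every objective and strictly better on one.

Yes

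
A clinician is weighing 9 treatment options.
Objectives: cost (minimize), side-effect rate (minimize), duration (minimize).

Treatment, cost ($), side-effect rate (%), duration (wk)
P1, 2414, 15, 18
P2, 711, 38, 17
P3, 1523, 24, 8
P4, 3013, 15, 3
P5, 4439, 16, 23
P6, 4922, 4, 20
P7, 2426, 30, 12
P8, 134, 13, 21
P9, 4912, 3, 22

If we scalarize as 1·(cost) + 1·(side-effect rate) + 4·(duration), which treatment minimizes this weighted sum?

P8

P1: 1·2414 + 1·15 + 4·18 = 2501
P2: 1·711 + 1·38 + 4·17 = 817
P3: 1·1523 + 1·24 + 4·8 = 1579
P4: 1·3013 + 1·15 + 4·3 = 3040
P5: 1·4439 + 1·16 + 4·23 = 4547
P6: 1·4922 + 1·4 + 4·20 = 5006
P7: 1·2426 + 1·30 + 4·12 = 2504
P8: 1·134 + 1·13 + 4·21 = 231
P9: 1·4912 + 1·3 + 4·22 = 5003
Lowest: P8 at 231.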